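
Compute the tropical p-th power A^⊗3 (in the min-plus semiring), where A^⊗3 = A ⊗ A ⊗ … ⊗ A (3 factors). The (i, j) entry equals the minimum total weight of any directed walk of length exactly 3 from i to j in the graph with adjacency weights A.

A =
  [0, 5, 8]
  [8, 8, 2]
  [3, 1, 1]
A^⊗3 =
  [0, 5, 7]
  [5, 4, 4]
  [3, 3, 3]

Each entry (A^⊗3)_ij equals the minimum over all length-3 walks i = v_0 → v_1 → … → v_3 = j of Σ_t A[v_t][v_{t+1}]. For example, for (i, j) = (0, 2) we minimise over 9 possible intermediate vertex sequences; the minimum is 7, attained along the walk 0 → 0 → 1 → 2.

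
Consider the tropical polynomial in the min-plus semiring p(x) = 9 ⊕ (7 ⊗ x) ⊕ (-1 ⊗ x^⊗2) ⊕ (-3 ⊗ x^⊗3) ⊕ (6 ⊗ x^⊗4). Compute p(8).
p(8) = 9

A tropical monomial a ⊗ x^⊗i evaluates to a + i · x. Evaluating each term at x = 8:
  Term 0 contributes 9 + 0 · 8 = 9
  Term 1 contributes 7 + 1 · 8 = 15
  Term 2 contributes -1 + 2 · 8 = 15
  Term 3 contributes -3 + 3 · 8 = 21
  Term 4 contributes 6 + 4 · 8 = 38
p(8) = ⊕ of these = min[9, 15, 15, 21, 38] = 9.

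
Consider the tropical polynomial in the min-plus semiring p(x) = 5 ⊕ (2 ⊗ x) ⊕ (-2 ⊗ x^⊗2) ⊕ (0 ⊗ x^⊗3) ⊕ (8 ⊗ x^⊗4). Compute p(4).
p(4) = 5

A tropical monomial a ⊗ x^⊗i evaluates to a + i · x. Evaluating each term at x = 4:
  Term 0 contributes 5 + 0 · 4 = 5
  Term 1 contributes 2 + 1 · 4 = 6
  Term 2 contributes -2 + 2 · 4 = 6
  Term 3 contributes 0 + 3 · 4 = 12
  Term 4 contributes 8 + 4 · 4 = 24
p(4) = ⊕ of these = min[5, 6, 6, 12, 24] = 5.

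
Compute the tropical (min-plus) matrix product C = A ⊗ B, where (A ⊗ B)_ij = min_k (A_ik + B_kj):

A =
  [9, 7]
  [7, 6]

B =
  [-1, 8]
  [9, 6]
A ⊗ B =
  [8, 13]
  [6, 12]

Apply the min-plus product entry-by-entry:
  C[0][0] = min over k of (A[0][0] + B[0][0] = 9 + -1 = 8, A[0][1] + B[1][0] = 7 + 9 = 16) = 8 (attained at k = 0)
  C[0][1] = min over k of (A[0][0] + B[0][1] = 9 + 8 = 17, A[0][1] + B[1][1] = 7 + 6 = 13) = 13 (attained at k = 1)
  C[1][0] = min over k of (A[1][0] + B[0][0] = 7 + -1 = 6, A[1][1] + B[1][0] = 6 + 9 = 15) = 6 (attained at k = 0)
  C[1][1] = min over k of (A[1][0] + B[0][1] = 7 + 8 = 15, A[1][1] + B[1][1] = 6 + 6 = 12) = 12 (attained at k = 1)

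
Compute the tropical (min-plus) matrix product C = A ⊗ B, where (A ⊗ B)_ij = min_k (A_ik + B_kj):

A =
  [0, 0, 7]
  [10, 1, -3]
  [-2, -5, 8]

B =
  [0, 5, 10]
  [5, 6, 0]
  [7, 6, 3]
A ⊗ B =
  [0, 5, 0]
  [4, 3, 0]
  [-2, 1, -5]

Apply the min-plus product entry-by-entry:
  C[0][0] = min over k of (A[0][0] + B[0][0] = 0 + 0 = 0, A[0][1] + B[1][0] = 0 + 5 = 5, A[0][2] + B[2][0] = 7 + 7 = 14) = 0 (attained at k = 0)
  C[0][1] = min over k of (A[0][0] + B[0][1] = 0 + 5 = 5, A[0][1] + B[1][1] = 0 + 6 = 6, A[0][2] + B[2][1] = 7 + 6 = 13) = 5 (attained at k = 0)
  C[0][2] = min over k of (A[0][0] + B[0][2] = 0 + 10 = 10, A[0][1] + B[1][2] = 0 + 0 = 0, A[0][2] + B[2][2] = 7 + 3 = 10) = 0 (attained at k = 1)
  C[1][0] = min over k of (A[1][0] + B[0][0] = 10 + 0 = 10, A[1][1] + B[1][0] = 1 + 5 = 6, A[1][2] + B[2][0] = -3 + 7 = 4) = 4 (attained at k = 2)
  C[1][1] = min over k of (A[1][0] + B[0][1] = 10 + 5 = 15, A[1][1] + B[1][1] = 1 + 6 = 7, A[1][2] + B[2][1] = -3 + 6 = 3) = 3 (attained at k = 2)
  C[1][2] = min over k of (A[1][0] + B[0][2] = 10 + 10 = 20, A[1][1] + B[1][2] = 1 + 0 = 1, A[1][2] + B[2][2] = -3 + 3 = 0) = 0 (attained at k = 2)
  C[2][0] = min over k of (A[2][0] + B[0][0] = -2 + 0 = -2, A[2][1] + B[1][0] = -5 + 5 = 0, A[2][2] + B[2][0] = 8 + 7 = 15) = -2 (attained at k = 0)
  C[2][1] = min over k of (A[2][0] + B[0][1] = -2 + 5 = 3, A[2][1] + B[1][1] = -5 + 6 = 1, A[2][2] + B[2][1] = 8 + 6 = 14) = 1 (attained at k = 1)
  C[2][2] = min over k of (A[2][0] + B[0][2] = -2 + 10 = 8, A[2][1] + B[1][2] = -5 + 0 = -5, A[2][2] + B[2][2] = 8 + 3 = 11) = -5 (attained at k = 1)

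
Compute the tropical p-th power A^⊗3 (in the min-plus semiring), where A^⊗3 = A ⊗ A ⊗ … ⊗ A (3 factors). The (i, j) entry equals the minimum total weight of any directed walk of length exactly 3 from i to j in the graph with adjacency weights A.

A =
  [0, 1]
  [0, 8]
A^⊗3 =
  [0, 1]
  [0, 1]

Each entry (A^⊗3)_ij equals the minimum over all length-3 walks i = v_0 → v_1 → … → v_3 = j of Σ_t A[v_t][v_{t+1}]. For example, for (i, j) = (0, 1) we minimise over 4 possible intermediate vertex sequences; the minimum is 1, attained along the walk 0 → 0 → 0 → 1.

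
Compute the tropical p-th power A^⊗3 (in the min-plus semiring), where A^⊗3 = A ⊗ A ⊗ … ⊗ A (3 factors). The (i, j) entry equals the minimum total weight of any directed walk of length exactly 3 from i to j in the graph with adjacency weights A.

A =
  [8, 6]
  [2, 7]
A^⊗3 =
  [15, 14]
  [10, 15]

Each entry (A^⊗3)_ij equals the minimum over all length-3 walks i = v_0 → v_1 → … → v_3 = j of Σ_t A[v_t][v_{t+1}]. For example, for (i, j) = (0, 1) we minimise over 4 possible intermediate vertex sequences; the minimum is 14, attained along the walk 0 → 1 → 0 → 1.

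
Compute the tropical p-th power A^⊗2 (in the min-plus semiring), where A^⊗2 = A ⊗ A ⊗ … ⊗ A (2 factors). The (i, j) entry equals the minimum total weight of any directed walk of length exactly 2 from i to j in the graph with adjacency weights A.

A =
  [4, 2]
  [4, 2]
A^⊗2 =
  [6, 4]
  [6, 4]

Each entry (A^⊗2)_ij equals the minimum over all length-2 walks i = v_0 → v_1 → … → v_2 = j of Σ_t A[v_t][v_{t+1}]. For example, for (i, j) = (0, 1) we minimise over 2 possible intermediate vertex sequences; the minimum is 4, attained along the walk 0 → 1 → 1.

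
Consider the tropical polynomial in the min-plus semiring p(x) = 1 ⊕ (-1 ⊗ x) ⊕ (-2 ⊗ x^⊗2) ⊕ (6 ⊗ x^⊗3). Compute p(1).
p(1) = 0

A tropical monomial a ⊗ x^⊗i evaluates to a + i · x. Evaluating each term at x = 1:
  Term 0 contributes 1 + 0 · 1 = 1
  Term 1 contributes -1 + 1 · 1 = 0
  Term 2 contributes -2 + 2 · 1 = 0
  Term 3 contributes 6 + 3 · 1 = 9
p(1) = ⊕ of these = min[1, 0, 0, 9] = 0.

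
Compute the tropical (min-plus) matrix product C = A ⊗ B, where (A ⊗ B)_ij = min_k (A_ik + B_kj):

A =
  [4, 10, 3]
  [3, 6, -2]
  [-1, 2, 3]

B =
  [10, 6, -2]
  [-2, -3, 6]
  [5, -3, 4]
A ⊗ B =
  [8, 0, 2]
  [3, -5, 1]
  [0, -1, -3]

Apply the min-plus product entry-by-entry:
  C[0][0] = min over k of (A[0][0] + B[0][0] = 4 + 10 = 14, A[0][1] + B[1][0] = 10 + -2 = 8, A[0][2] + B[2][0] = 3 + 5 = 8) = 8 (attained at k = 1)
  C[0][1] = min over k of (A[0][0] + B[0][1] = 4 + 6 = 10, A[0][1] + B[1][1] = 10 + -3 = 7, A[0][2] + B[2][1] = 3 + -3 = 0) = 0 (attained at k = 2)
  C[0][2] = min over k of (A[0][0] + B[0][2] = 4 + -2 = 2, A[0][1] + B[1][2] = 10 + 6 = 16, A[0][2] + B[2][2] = 3 + 4 = 7) = 2 (attained at k = 0)
  C[1][0] = min over k of (A[1][0] + B[0][0] = 3 + 10 = 13, A[1][1] + B[1][0] = 6 + -2 = 4, A[1][2] + B[2][0] = -2 + 5 = 3) = 3 (attained at k = 2)
  C[1][1] = min over k of (A[1][0] + B[0][1] = 3 + 6 = 9, A[1][1] + B[1][1] = 6 + -3 = 3, A[1][2] + B[2][1] = -2 + -3 = -5) = -5 (attained at k = 2)
  C[1][2] = min over k of (A[1][0] + B[0][2] = 3 + -2 = 1, A[1][1] + B[1][2] = 6 + 6 = 12, A[1][2] + B[2][2] = -2 + 4 = 2) = 1 (attained at k = 0)
  C[2][0] = min over k of (A[2][0] + B[0][0] = -1 + 10 = 9, A[2][1] + B[1][0] = 2 + -2 = 0, A[2][2] + B[2][0] = 3 + 5 = 8) = 0 (attained at k = 1)
  C[2][1] = min over k of (A[2][0] + B[0][1] = -1 + 6 = 5, A[2][1] + B[1][1] = 2 + -3 = -1, A[2][2] + B[2][1] = 3 + -3 = 0) = -1 (attained at k = 1)
  C[2][2] = min over k of (A[2][0] + B[0][2] = -1 + -2 = -3, A[2][1] + B[1][2] = 2 + 6 = 8, A[2][2] + B[2][2] = 3 + 4 = 7) = -3 (attained at k = 0)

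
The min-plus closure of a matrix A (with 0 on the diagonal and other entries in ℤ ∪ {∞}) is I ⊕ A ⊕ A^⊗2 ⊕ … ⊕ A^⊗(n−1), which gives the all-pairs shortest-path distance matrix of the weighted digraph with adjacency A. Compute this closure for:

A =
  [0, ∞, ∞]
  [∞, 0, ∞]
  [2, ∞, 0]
Closure =
  [0, ∞, ∞]
  [∞, 0, ∞]
  [2, ∞, 0]

This is the Floyd-Warshall all-pairs shortest-path computation. For each intermediate vertex k = 0, 1, …, 2, update dist[i][j] ← min(dist[i][j], dist[i][k] + dist[k][j]). The final matrix gives, for each (i, j), the minimum total weight of any directed path from i to j (possibly empty when i = j).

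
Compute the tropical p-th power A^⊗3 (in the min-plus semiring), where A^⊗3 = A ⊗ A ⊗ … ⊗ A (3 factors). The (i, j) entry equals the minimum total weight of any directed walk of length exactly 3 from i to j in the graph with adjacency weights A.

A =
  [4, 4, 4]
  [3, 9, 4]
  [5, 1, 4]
A^⊗3 =
  [8, 9, 9]
  [8, 8, 9]
  [8, 6, 8]

Each entry (A^⊗3)_ij equals the minimum over all length-3 walks i = v_0 → v_1 → … → v_3 = j of Σ_t A[v_t][v_{t+1}]. For example, for (i, j) = (0, 2) we minimise over 9 possible intermediate vertex sequences; the minimum is 9, attained along the walk 0 → 2 → 1 → 2.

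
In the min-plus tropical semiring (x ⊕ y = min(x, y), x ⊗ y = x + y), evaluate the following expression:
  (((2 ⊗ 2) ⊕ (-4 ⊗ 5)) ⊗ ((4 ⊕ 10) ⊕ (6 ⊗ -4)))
(((2 ⊗ 2) ⊕ (-4 ⊗ 5)) ⊗ ((4 ⊕ 10) ⊕ (6 ⊗ -4))) = 3

Expand innermost to outermost. Recall ⊕ takes the minimum of its arguments and ⊗ takes their sum. Working out the expression (((2 ⊗ 2) ⊕ (-4 ⊗ 5)) ⊗ ((4 ⊕ 10) ⊕ (6 ⊗ -4))) gives 3.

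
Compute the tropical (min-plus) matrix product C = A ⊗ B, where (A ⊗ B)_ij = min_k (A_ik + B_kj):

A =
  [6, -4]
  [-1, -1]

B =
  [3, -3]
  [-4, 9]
A ⊗ B =
  [-8, 3]
  [-5, -4]

Apply the min-plus product entry-by-entry:
  C[0][0] = min over k of (A[0][0] + B[0][0] = 6 + 3 = 9, A[0][1] + B[1][0] = -4 + -4 = -8) = -8 (attained at k = 1)
  C[0][1] = min over k of (A[0][0] + B[0][1] = 6 + -3 = 3, A[0][1] + B[1][1] = -4 + 9 = 5) = 3 (attained at k = 0)
  C[1][0] = min over k of (A[1][0] + B[0][0] = -1 + 3 = 2, A[1][1] + B[1][0] = -1 + -4 = -5) = -5 (attained at k = 1)
  C[1][1] = min over k of (A[1][0] + B[0][1] = -1 + -3 = -4, A[1][1] + B[1][1] = -1 + 9 = 8) = -4 (attained at k = 0)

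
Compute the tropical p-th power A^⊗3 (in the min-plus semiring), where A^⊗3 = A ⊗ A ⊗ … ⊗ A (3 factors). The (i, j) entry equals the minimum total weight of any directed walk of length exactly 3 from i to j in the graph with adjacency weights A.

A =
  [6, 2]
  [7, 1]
A^⊗3 =
  [10, 4]
  [9, 3]

Each entry (A^⊗3)_ij equals the minimum over all length-3 walks i = v_0 → v_1 → … → v_3 = j of Σ_t A[v_t][v_{t+1}]. For example, for (i, j) = (0, 1) we minimise over 4 possible intermediate vertex sequences; the minimum is 4, attained along the walk 0 → 1 → 1 → 1.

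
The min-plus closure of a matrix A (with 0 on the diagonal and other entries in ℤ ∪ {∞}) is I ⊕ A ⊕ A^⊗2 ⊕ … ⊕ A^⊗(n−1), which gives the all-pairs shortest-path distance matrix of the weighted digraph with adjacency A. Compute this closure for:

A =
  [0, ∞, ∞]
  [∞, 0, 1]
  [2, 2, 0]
Closure =
  [0, ∞, ∞]
  [3, 0, 1]
  [2, 2, 0]

This is the Floyd-Warshall all-pairs shortest-path computation. For each intermediate vertex k = 0, 1, …, 2, update dist[i][j] ← min(dist[i][j], dist[i][k] + dist[k][j]). The final matrix gives, for each (i, j), the minimum total weight of any directed path from i to j (possibly empty when i = j).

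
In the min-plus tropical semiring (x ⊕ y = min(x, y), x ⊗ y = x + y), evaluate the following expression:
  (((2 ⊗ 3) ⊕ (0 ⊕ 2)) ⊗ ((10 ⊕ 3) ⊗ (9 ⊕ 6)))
(((2 ⊗ 3) ⊕ (0 ⊕ 2)) ⊗ ((10 ⊕ 3) ⊗ (9 ⊕ 6))) = 9

Expand innermost to outermost. Recall ⊕ takes the minimum of its arguments and ⊗ takes their sum. Working out the expression (((2 ⊗ 3) ⊕ (0 ⊕ 2)) ⊗ ((10 ⊕ 3) ⊗ (9 ⊕ 6))) gives 9.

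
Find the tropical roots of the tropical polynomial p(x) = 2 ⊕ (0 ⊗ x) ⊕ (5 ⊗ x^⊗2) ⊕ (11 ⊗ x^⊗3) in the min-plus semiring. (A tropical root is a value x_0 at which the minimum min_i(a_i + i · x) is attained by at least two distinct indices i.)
Roots: {-6, -5, 2}

Each tropical root is a break point of the lower envelope of the lines y = a_i + i · x (there are 4 lines, with slopes 0, 1, ..., 3). Only the lines that attain the minimum somewhere contribute to roots; other lines are dominated. Here the surviving (envelope) indices are i = 3, i = 2, i = 1, i = 0.
Intersections between consecutive envelope lines give the roots: for adjacent envelope indices i < j the intersection is x = (a_i − a_j) / (j − i). Reading off the sorted break points: {-6, -5, 2}.
Verification: at each break x_0, at least two indices attain the minimum of min_i(a_i + i · x_0).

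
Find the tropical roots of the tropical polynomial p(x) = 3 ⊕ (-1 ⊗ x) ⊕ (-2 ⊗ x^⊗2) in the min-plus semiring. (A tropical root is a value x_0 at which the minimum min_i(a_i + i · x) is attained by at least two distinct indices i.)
Roots: {1, 4}

Each tropical root is a break point of the lower envelope of the lines y = a_i + i · x (there are 3 lines, with slopes 0, 1, ..., 2). Only the lines that attain the minimum somewhere contribute to roots; other lines are dominated. Here the surviving (envelope) indices are i = 2, i = 1, i = 0.
Intersections between consecutive envelope lines give the roots: for adjacent envelope indices i < j the intersection is x = (a_i − a_j) / (j − i). Reading off the sorted break points: {1, 4}.
Verification: at each break x_0, at least two indices attain the minimum of min_i(a_i + i · x_0).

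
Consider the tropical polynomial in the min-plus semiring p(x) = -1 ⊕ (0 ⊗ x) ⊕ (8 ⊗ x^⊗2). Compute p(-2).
p(-2) = -2

A tropical monomial a ⊗ x^⊗i evaluates to a + i · x. Evaluating each term at x = -2:
  Term 0 contributes -1 + 0 · -2 = -1
  Term 1 contributes 0 + 1 · -2 = -2
  Term 2 contributes 8 + 2 · -2 = 4
p(-2) = ⊕ of these = min[-1, -2, 4] = -2.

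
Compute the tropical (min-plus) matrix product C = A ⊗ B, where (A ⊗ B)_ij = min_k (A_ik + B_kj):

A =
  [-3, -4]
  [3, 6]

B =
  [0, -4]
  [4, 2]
A ⊗ B =
  [-3, -7]
  [3, -1]

Apply the min-plus product entry-by-entry:
  C[0][0] = min over k of (A[0][0] + B[0][0] = -3 + 0 = -3, A[0][1] + B[1][0] = -4 + 4 = 0) = -3 (attained at k = 0)
  C[0][1] = min over k of (A[0][0] + B[0][1] = -3 + -4 = -7, A[0][1] + B[1][1] = -4 + 2 = -2) = -7 (attained at k = 0)
  C[1][0] = min over k of (A[1][0] + B[0][0] = 3 + 0 = 3, A[1][1] + B[1][0] = 6 + 4 = 10) = 3 (attained at k = 0)
  C[1][1] = min over k of (A[1][0] + B[0][1] = 3 + -4 = -1, A[1][1] + B[1][1] = 6 + 2 = 8) = -1 (attained at k = 0)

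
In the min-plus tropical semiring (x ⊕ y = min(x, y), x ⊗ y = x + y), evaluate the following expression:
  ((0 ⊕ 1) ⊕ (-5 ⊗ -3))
((0 ⊕ 1) ⊕ (-5 ⊗ -3)) = -8

Expand innermost to outermost. Recall ⊕ takes the minimum of its arguments and ⊗ takes their sum. Working out the expression ((0 ⊕ 1) ⊕ (-5 ⊗ -3)) gives -8.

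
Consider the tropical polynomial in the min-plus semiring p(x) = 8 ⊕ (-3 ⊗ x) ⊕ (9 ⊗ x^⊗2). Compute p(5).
p(5) = 2

A tropical monomial a ⊗ x^⊗i evaluates to a + i · x. Evaluating each term at x = 5:
  Term 0 contributes 8 + 0 · 5 = 8
  Term 1 contributes -3 + 1 · 5 = 2
  Term 2 contributes 9 + 2 · 5 = 19
p(5) = ⊕ of these = min[8, 2, 19] = 2.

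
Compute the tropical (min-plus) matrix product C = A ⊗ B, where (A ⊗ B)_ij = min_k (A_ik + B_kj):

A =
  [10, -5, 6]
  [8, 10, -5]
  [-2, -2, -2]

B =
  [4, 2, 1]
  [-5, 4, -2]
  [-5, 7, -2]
A ⊗ B =
  [-10, -1, -7]
  [-10, 2, -7]
  [-7, 0, -4]

Apply the min-plus product entry-by-entry:
  C[0][0] = min over k of (A[0][0] + B[0][0] = 10 + 4 = 14, A[0][1] + B[1][0] = -5 + -5 = -10, A[0][2] + B[2][0] = 6 + -5 = 1) = -10 (attained at k = 1)
  C[0][1] = min over k of (A[0][0] + B[0][1] = 10 + 2 = 12, A[0][1] + B[1][1] = -5 + 4 = -1, A[0][2] + B[2][1] = 6 + 7 = 13) = -1 (attained at k = 1)
  C[0][2] = min over k of (A[0][0] + B[0][2] = 10 + 1 = 11, A[0][1] + B[1][2] = -5 + -2 = -7, A[0][2] + B[2][2] = 6 + -2 = 4) = -7 (attained at k = 1)
  C[1][0] = min over k of (A[1][0] + B[0][0] = 8 + 4 = 12, A[1][1] + B[1][0] = 10 + -5 = 5, A[1][2] + B[2][0] = -5 + -5 = -10) = -10 (attained at k = 2)
  C[1][1] = min over k of (A[1][0] + B[0][1] = 8 + 2 = 10, A[1][1] + B[1][1] = 10 + 4 = 14, A[1][2] + B[2][1] = -5 + 7 = 2) = 2 (attained at k = 2)
  C[1][2] = min over k of (A[1][0] + B[0][2] = 8 + 1 = 9, A[1][1] + B[1][2] = 10 + -2 = 8, A[1][2] + B[2][2] = -5 + -2 = -7) = -7 (attained at k = 2)
  C[2][0] = min over k of (A[2][0] + B[0][0] = -2 + 4 = 2, A[2][1] + B[1][0] = -2 + -5 = -7, A[2][2] + B[2][0] = -2 + -5 = -7) = -7 (attained at k = 1)
  C[2][1] = min over k of (A[2][0] + B[0][1] = -2 + 2 = 0, A[2][1] + B[1][1] = -2 + 4 = 2, A[2][2] + B[2][1] = -2 + 7 = 5) = 0 (attained at k = 0)
  C[2][2] = min over k of (A[2][0] + B[0][2] = -2 + 1 = -1, A[2][1] + B[1][2] = -2 + -2 = -4, A[2][2] + B[2][2] = -2 + -2 = -4) = -4 (attained at k = 1)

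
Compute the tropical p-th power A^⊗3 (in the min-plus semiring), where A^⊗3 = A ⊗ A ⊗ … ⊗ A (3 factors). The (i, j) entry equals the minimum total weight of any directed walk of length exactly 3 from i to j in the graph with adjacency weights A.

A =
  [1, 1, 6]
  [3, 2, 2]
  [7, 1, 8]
A^⊗3 =
  [3, 3, 4]
  [5, 5, 5]
  [5, 4, 5]

Each entry (A^⊗3)_ij equals the minimum over all length-3 walks i = v_0 → v_1 → … → v_3 = j of Σ_t A[v_t][v_{t+1}]. For example, for (i, j) = (0, 2) we minimise over 9 possible intermediate vertex sequences; the minimum is 4, attained along the walk 0 → 0 → 1 → 2.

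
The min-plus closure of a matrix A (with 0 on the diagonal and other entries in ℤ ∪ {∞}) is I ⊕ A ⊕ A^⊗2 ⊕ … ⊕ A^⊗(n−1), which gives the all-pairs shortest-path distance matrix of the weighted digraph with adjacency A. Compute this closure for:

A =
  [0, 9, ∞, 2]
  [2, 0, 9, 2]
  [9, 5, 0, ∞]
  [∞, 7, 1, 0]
Closure =
  [0, 8, 3, 2]
  [2, 0, 3, 2]
  [7, 5, 0, 7]
  [8, 6, 1, 0]

This is the Floyd-Warshall all-pairs shortest-path computation. For each intermediate vertex k = 0, 1, …, 3, update dist[i][j] ← min(dist[i][j], dist[i][k] + dist[k][j]). The final matrix gives, for each (i, j), the minimum total weight of any directed path from i to j (possibly empty when i = j).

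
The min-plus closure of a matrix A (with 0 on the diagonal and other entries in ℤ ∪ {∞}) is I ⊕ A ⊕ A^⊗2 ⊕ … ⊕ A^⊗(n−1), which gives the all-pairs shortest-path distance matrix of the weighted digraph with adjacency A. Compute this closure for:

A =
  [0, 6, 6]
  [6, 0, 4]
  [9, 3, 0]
Closure =
  [0, 6, 6]
  [6, 0, 4]
  [9, 3, 0]

This is the Floyd-Warshall all-pairs shortest-path computation. For each intermediate vertex k = 0, 1, …, 2, update dist[i][j] ← min(dist[i][j], dist[i][k] + dist[k][j]). The final matrix gives, for each (i, j), the minimum total weight of any directed path from i to j (possibly empty when i = j).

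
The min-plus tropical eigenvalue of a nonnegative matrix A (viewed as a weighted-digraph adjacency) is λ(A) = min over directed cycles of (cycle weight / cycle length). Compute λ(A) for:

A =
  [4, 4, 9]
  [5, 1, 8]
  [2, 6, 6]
λ(A) = 1

Enumerate directed cycles and compute their means (weight / length). Sample:
  cycle 0 → 0: weight = 4, length = 1, mean = 4/1 ≈ 4.000
  cycle 1 → 1: weight = 1, length = 1, mean = 1/1 ≈ 1.000
  cycle 2 → 2: weight = 6, length = 1, mean = 6/1 ≈ 6.000
  cycle 0 → 1 → 0: weight = 9, length = 2, mean = 9/2 ≈ 4.500
  cycle 0 → 2 → 0: weight = 11, length = 2, mean = 11/2 ≈ 5.500
  cycle 1 → 0 → 1: weight = 9, length = 2, mean = 9/2 ≈ 4.500
Minimum mean = 1.000, attained e.g. along the cycle 1 → 1 with weight 1 and length 1. So λ(A) = 1/1 = 1.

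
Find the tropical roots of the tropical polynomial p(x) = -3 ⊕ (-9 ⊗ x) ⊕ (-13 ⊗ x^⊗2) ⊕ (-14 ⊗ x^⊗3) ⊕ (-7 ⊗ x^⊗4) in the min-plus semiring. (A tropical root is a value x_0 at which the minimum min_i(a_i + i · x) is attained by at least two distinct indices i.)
Roots: {-7, 1, 4, 6}

Each tropical root is a break point of the lower envelope of the lines y = a_i + i · x (there are 5 lines, with slopes 0, 1, ..., 4). Only the lines that attain the minimum somewhere contribute to roots; other lines are dominated. Here the surviving (envelope) indices are i = 4, i = 3, i = 2, i = 1, i = 0.
Intersections between consecutive envelope lines give the roots: for adjacent envelope indices i < j the intersection is x = (a_i − a_j) / (j − i). Reading off the sorted break points: {-7, 1, 4, 6}.
Verification: at each break x_0, at least two indices attain the minimum of min_i(a_i + i · x_0).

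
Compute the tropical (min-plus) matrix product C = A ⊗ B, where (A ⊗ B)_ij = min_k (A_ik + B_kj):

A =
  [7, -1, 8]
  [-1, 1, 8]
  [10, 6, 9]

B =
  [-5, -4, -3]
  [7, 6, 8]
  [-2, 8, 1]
A ⊗ B =
  [2, 3, 4]
  [-6, -5, -4]
  [5, 6, 7]

Apply the min-plus product entry-by-entry:
  C[0][0] = min over k of (A[0][0] + B[0][0] = 7 + -5 = 2, A[0][1] + B[1][0] = -1 + 7 = 6, A[0][2] + B[2][0] = 8 + -2 = 6) = 2 (attained at k = 0)
  C[0][1] = min over k of (A[0][0] + B[0][1] = 7 + -4 = 3, A[0][1] + B[1][1] = -1 + 6 = 5, A[0][2] + B[2][1] = 8 + 8 = 16) = 3 (attained at k = 0)
  C[0][2] = min over k of (A[0][0] + B[0][2] = 7 + -3 = 4, A[0][1] + B[1][2] = -1 + 8 = 7, A[0][2] + B[2][2] = 8 + 1 = 9) = 4 (attained at k = 0)
  C[1][0] = min over k of (A[1][0] + B[0][0] = -1 + -5 = -6, A[1][1] + B[1][0] = 1 + 7 = 8, A[1][2] + B[2][0] = 8 + -2 = 6) = -6 (attained at k = 0)
  C[1][1] = min over k of (A[1][0] + B[0][1] = -1 + -4 = -5, A[1][1] + B[1][1] = 1 + 6 = 7, A[1][2] + B[2][1] = 8 + 8 = 16) = -5 (attained at k = 0)
  C[1][2] = min over k of (A[1][0] + B[0][2] = -1 + -3 = -4, A[1][1] + B[1][2] = 1 + 8 = 9, A[1][2] + B[2][2] = 8 + 1 = 9) = -4 (attained at k = 0)
  C[2][0] = min over k of (A[2][0] + B[0][0] = 10 + -5 = 5, A[2][1] + B[1][0] = 6 + 7 = 13, A[2][2] + B[2][0] = 9 + -2 = 7) = 5 (attained at k = 0)
  C[2][1] = min over k of (A[2][0] + B[0][1] = 10 + -4 = 6, A[2][1] + B[1][1] = 6 + 6 = 12, A[2][2] + B[2][1] = 9 + 8 = 17) = 6 (attained at k = 0)
  C[2][2] = min over k of (A[2][0] + B[0][2] = 10 + -3 = 7, A[2][1] + B[1][2] = 6 + 8 = 14, A[2][2] + B[2][2] = 9 + 1 = 10) = 7 (attained at k = 0)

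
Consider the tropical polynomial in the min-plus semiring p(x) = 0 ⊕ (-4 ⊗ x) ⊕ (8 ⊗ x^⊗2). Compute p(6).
p(6) = 0

A tropical monomial a ⊗ x^⊗i evaluates to a + i · x. Evaluating each term at x = 6:
  Term 0 contributes 0 + 0 · 6 = 0
  Term 1 contributes -4 + 1 · 6 = 2
  Term 2 contributes 8 + 2 · 6 = 20
p(6) = ⊕ of these = min[0, 2, 20] = 0.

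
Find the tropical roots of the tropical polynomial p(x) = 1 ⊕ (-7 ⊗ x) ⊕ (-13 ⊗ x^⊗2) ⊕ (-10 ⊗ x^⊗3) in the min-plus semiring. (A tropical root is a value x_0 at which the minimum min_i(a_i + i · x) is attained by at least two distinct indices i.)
Roots: {-3, 6, 8}

Each tropical root is a break point of the lower envelope of the lines y = a_i + i · x (there are 4 lines, with slopes 0, 1, ..., 3). Only the lines that attain the minimum somewhere contribute to roots; other lines are dominated. Here the surviving (envelope) indices are i = 3, i = 2, i = 1, i = 0.
Intersections between consecutive envelope lines give the roots: for adjacent envelope indices i < j the intersection is x = (a_i − a_j) / (j − i). Reading off the sorted break points: {-3, 6, 8}.
Verification: at each break x_0, at least two indices attain the minimum of min_i(a_i + i · x_0).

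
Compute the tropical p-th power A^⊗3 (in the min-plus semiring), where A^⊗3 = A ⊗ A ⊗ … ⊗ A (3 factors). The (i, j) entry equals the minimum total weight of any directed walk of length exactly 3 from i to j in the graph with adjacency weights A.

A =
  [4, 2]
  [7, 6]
A^⊗3 =
  [12, 10]
  [15, 13]

Each entry (A^⊗3)_ij equals the minimum over all length-3 walks i = v_0 → v_1 → … → v_3 = j of Σ_t A[v_t][v_{t+1}]. For example, for (i, j) = (0, 1) we minimise over 4 possible intermediate vertex sequences; the minimum is 10, attained along the walk 0 → 0 → 0 → 1.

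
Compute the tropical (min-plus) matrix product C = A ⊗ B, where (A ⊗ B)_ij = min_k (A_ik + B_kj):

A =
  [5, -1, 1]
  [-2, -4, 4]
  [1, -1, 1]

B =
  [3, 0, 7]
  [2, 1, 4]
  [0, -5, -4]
A ⊗ B =
  [1, -4, -3]
  [-2, -3, 0]
  [1, -4, -3]

Apply the min-plus product entry-by-entry:
  C[0][0] = min over k of (A[0][0] + B[0][0] = 5 + 3 = 8, A[0][1] + B[1][0] = -1 + 2 = 1, A[0][2] + B[2][0] = 1 + 0 = 1) = 1 (attained at k = 1)
  C[0][1] = min over k of (A[0][0] + B[0][1] = 5 + 0 = 5, A[0][1] + B[1][1] = -1 + 1 = 0, A[0][2] + B[2][1] = 1 + -5 = -4) = -4 (attained at k = 2)
  C[0][2] = min over k of (A[0][0] + B[0][2] = 5 + 7 = 12, A[0][1] + B[1][2] = -1 + 4 = 3, A[0][2] + B[2][2] = 1 + -4 = -3) = -3 (attained at k = 2)
  C[1][0] = min over k of (A[1][0] + B[0][0] = -2 + 3 = 1, A[1][1] + B[1][0] = -4 + 2 = -2, A[1][2] + B[2][0] = 4 + 0 = 4) = -2 (attained at k = 1)
  C[1][1] = min over k of (A[1][0] + B[0][1] = -2 + 0 = -2, A[1][1] + B[1][1] = -4 + 1 = -3, A[1][2] + B[2][1] = 4 + -5 = -1) = -3 (attained at k = 1)
  C[1][2] = min over k of (A[1][0] + B[0][2] = -2 + 7 = 5, A[1][1] + B[1][2] = -4 + 4 = 0, A[1][2] + B[2][2] = 4 + -4 = 0) = 0 (attained at k = 1)
  C[2][0] = min over k of (A[2][0] + B[0][0] = 1 + 3 = 4, A[2][1] + B[1][0] = -1 + 2 = 1, A[2][2] + B[2][0] = 1 + 0 = 1) = 1 (attained at k = 1)
  C[2][1] = min over k of (A[2][0] + B[0][1] = 1 + 0 = 1, A[2][1] + B[1][1] = -1 + 1 = 0, A[2][2] + B[2][1] = 1 + -5 = -4) = -4 (attained at k = 2)
  C[2][2] = min over k of (A[2][0] + B[0][2] = 1 + 7 = 8, A[2][1] + B[1][2] = -1 + 4 = 3, A[2][2] + B[2][2] = 1 + -4 = -3) = -3 (attained at k = 2)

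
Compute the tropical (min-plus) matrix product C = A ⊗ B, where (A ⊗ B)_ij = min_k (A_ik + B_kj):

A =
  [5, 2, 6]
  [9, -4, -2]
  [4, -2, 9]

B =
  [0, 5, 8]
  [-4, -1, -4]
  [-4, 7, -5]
A ⊗ B =
  [-2, 1, -2]
  [-8, -5, -8]
  [-6, -3, -6]

Apply the min-plus product entry-by-entry:
  C[0][0] = min over k of (A[0][0] + B[0][0] = 5 + 0 = 5, A[0][1] + B[1][0] = 2 + -4 = -2, A[0][2] + B[2][0] = 6 + -4 = 2) = -2 (attained at k = 1)
  C[0][1] = min over k of (A[0][0] + B[0][1] = 5 + 5 = 10, A[0][1] + B[1][1] = 2 + -1 = 1, A[0][2] + B[2][1] = 6 + 7 = 13) = 1 (attained at k = 1)
  C[0][2] = min over k of (A[0][0] + B[0][2] = 5 + 8 = 13, A[0][1] + B[1][2] = 2 + -4 = -2, A[0][2] + B[2][2] = 6 + -5 = 1) = -2 (attained at k = 1)
  C[1][0] = min over k of (A[1][0] + B[0][0] = 9 + 0 = 9, A[1][1] + B[1][0] = -4 + -4 = -8, A[1][2] + B[2][0] = -2 + -4 = -6) = -8 (attained at k = 1)
  C[1][1] = min over k of (A[1][0] + B[0][1] = 9 + 5 = 14, A[1][1] + B[1][1] = -4 + -1 = -5, A[1][2] + B[2][1] = -2 + 7 = 5) = -5 (attained at k = 1)
  C[1][2] = min over k of (A[1][0] + B[0][2] = 9 + 8 = 17, A[1][1] + B[1][2] = -4 + -4 = -8, A[1][2] + B[2][2] = -2 + -5 = -7) = -8 (attained at k = 1)
  C[2][0] = min over k of (A[2][0] + B[0][0] = 4 + 0 = 4, A[2][1] + B[1][0] = -2 + -4 = -6, A[2][2] + B[2][0] = 9 + -4 = 5) = -6 (attained at k = 1)
  C[2][1] = min over k of (A[2][0] + B[0][1] = 4 + 5 = 9, A[2][1] + B[1][1] = -2 + -1 = -3, A[2][2] + B[2][1] = 9 + 7 = 16) = -3 (attained at k = 1)
  C[2][2] = min over k of (A[2][0] + B[0][2] = 4 + 8 = 12, A[2][1] + B[1][2] = -2 + -4 = -6, A[2][2] + B[2][2] = 9 + -5 = 4) = -6 (attained at k = 1)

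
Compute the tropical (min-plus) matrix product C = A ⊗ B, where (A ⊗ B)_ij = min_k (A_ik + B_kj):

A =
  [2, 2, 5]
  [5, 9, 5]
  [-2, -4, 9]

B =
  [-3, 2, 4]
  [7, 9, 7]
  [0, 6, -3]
A ⊗ B =
  [-1, 4, 2]
  [2, 7, 2]
  [-5, 0, 2]

Apply the min-plus product entry-by-entry:
  C[0][0] = min over k of (A[0][0] + B[0][0] = 2 + -3 = -1, A[0][1] + B[1][0] = 2 + 7 = 9, A[0][2] + B[2][0] = 5 + 0 = 5) = -1 (attained at k = 0)
  C[0][1] = min over k of (A[0][0] + B[0][1] = 2 + 2 = 4, A[0][1] + B[1][1] = 2 + 9 = 11, A[0][2] + B[2][1] = 5 + 6 = 11) = 4 (attained at k = 0)
  C[0][2] = min over k of (A[0][0] + B[0][2] = 2 + 4 = 6, A[0][1] + B[1][2] = 2 + 7 = 9, A[0][2] + B[2][2] = 5 + -3 = 2) = 2 (attained at k = 2)
  C[1][0] = min over k of (A[1][0] + B[0][0] = 5 + -3 = 2, A[1][1] + B[1][0] = 9 + 7 = 16, A[1][2] + B[2][0] = 5 + 0 = 5) = 2 (attained at k = 0)
  C[1][1] = min over k of (A[1][0] + B[0][1] = 5 + 2 = 7, A[1][1] + B[1][1] = 9 + 9 = 18, A[1][2] + B[2][1] = 5 + 6 = 11) = 7 (attained at k = 0)
  C[1][2] = min over k of (A[1][0] + B[0][2] = 5 + 4 = 9, A[1][1] + B[1][2] = 9 + 7 = 16, A[1][2] + B[2][2] = 5 + -3 = 2) = 2 (attained at k = 2)
  C[2][0] = min over k of (A[2][0] + B[0][0] = -2 + -3 = -5, A[2][1] + B[1][0] = -4 + 7 = 3, A[2][2] + B[2][0] = 9 + 0 = 9) = -5 (attained at k = 0)
  C[2][1] = min over k of (A[2][0] + B[0][1] = -2 + 2 = 0, A[2][1] + B[1][1] = -4 + 9 = 5, A[2][2] + B[2][1] = 9 + 6 = 15) = 0 (attained at k = 0)
  C[2][2] = min over k of (A[2][0] + B[0][2] = -2 + 4 = 2, A[2][1] + B[1][2] = -4 + 7 = 3, A[2][2] + B[2][2] = 9 + -3 = 6) = 2 (attained at k = 0)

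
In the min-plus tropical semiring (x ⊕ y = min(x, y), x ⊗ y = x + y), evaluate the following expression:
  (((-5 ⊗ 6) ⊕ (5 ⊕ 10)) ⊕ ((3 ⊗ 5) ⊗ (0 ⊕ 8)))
(((-5 ⊗ 6) ⊕ (5 ⊕ 10)) ⊕ ((3 ⊗ 5) ⊗ (0 ⊕ 8))) = 1

Expand innermost to outermost. Recall ⊕ takes the minimum of its arguments and ⊗ takes their sum. Working out the expression (((-5 ⊗ 6) ⊕ (5 ⊕ 10)) ⊕ ((3 ⊗ 5) ⊗ (0 ⊕ 8))) gives 1.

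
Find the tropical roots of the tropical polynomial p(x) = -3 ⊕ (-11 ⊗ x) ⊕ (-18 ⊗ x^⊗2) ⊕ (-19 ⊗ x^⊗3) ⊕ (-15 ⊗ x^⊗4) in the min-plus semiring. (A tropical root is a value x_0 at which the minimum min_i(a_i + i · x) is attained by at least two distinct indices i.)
Roots: {-4, 1, 7, 8}

Each tropical root is a break point of the lower envelope of the lines y = a_i + i · x (there are 5 lines, with slopes 0, 1, ..., 4). Only the lines that attain the minimum somewhere contribute to roots; other lines are dominated. Here the surviving (envelope) indices are i = 4, i = 3, i = 2, i = 1, i = 0.
Intersections between consecutive envelope lines give the roots: for adjacent envelope indices i < j the intersection is x = (a_i − a_j) / (j − i). Reading off the sorted break points: {-4, 1, 7, 8}.
Verification: at each break x_0, at least two indices attain the minimum of min_i(a_i + i · x_0).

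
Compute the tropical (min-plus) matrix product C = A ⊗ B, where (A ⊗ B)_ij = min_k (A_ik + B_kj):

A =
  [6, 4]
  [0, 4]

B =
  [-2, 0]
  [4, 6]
A ⊗ B =
  [4, 6]
  [-2, 0]

Apply the min-plus product entry-by-entry:
  C[0][0] = min over k of (A[0][0] + B[0][0] = 6 + -2 = 4, A[0][1] + B[1][0] = 4 + 4 = 8) = 4 (attained at k = 0)
  C[0][1] = min over k of (A[0][0] + B[0][1] = 6 + 0 = 6, A[0][1] + B[1][1] = 4 + 6 = 10) = 6 (attained at k = 0)
  C[1][0] = min over k of (A[1][0] + B[0][0] = 0 + -2 = -2, A[1][1] + B[1][0] = 4 + 4 = 8) = -2 (attained at k = 0)
  C[1][1] = min over k of (A[1][0] + B[0][1] = 0 + 0 = 0, A[1][1] + B[1][1] = 4 + 6 = 10) = 0 (attained at k = 0)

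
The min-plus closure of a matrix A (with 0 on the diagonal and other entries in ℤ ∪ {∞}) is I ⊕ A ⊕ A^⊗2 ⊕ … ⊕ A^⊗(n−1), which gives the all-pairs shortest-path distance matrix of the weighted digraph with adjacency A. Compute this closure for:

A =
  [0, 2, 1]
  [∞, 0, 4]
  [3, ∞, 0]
Closure =
  [0, 2, 1]
  [7, 0, 4]
  [3, 5, 0]

This is the Floyd-Warshall all-pairs shortest-path computation. For each intermediate vertex k = 0, 1, …, 2, update dist[i][j] ← min(dist[i][j], dist[i][k] + dist[k][j]). The final matrix gives, for each (i, j), the minimum total weight of any directed path from i to j (possibly empty when i = j).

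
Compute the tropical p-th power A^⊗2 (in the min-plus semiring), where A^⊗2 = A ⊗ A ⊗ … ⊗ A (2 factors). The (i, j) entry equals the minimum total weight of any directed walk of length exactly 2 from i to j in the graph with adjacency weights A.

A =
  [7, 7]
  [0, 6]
A^⊗2 =
  [7, 13]
  [6, 7]

Each entry (A^⊗2)_ij equals the minimum over all length-2 walks i = v_0 → v_1 → … → v_2 = j of Σ_t A[v_t][v_{t+1}]. For example, for (i, j) = (0, 1) we minimise over 2 possible intermediate vertex sequences; the minimum is 13, attained along the walk 0 → 1 → 1.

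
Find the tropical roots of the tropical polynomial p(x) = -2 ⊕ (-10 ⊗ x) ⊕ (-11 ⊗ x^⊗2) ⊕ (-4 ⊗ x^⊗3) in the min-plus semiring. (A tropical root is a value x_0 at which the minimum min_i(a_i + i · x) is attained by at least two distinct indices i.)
Roots: {-7, 1, 8}

Each tropical root is a break point of the lower envelope of the lines y = a_i + i · x (there are 4 lines, with slopes 0, 1, ..., 3). Only the lines that attain the minimum somewhere contribute to roots; other lines are dominated. Here the surviving (envelope) indices are i = 3, i = 2, i = 1, i = 0.
Intersections between consecutive envelope lines give the roots: for adjacent envelope indices i < j the intersection is x = (a_i − a_j) / (j − i). Reading off the sorted break points: {-7, 1, 8}.
Verification: at each break x_0, at least two indices attain the minimum of min_i(a_i + i · x_0).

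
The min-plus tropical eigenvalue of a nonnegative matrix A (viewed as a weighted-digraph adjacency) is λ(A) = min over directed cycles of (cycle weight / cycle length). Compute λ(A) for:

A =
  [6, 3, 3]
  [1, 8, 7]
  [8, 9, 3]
λ(A) = 2

Enumerate directed cycles and compute their means (weight / length). Sample:
  cycle 0 → 0: weight = 6, length = 1, mean = 6/1 ≈ 6.000
  cycle 1 → 1: weight = 8, length = 1, mean = 8/1 ≈ 8.000
  cycle 2 → 2: weight = 3, length = 1, mean = 3/1 ≈ 3.000
  cycle 0 → 1 → 0: weight = 4, length = 2, mean = 4/2 ≈ 2.000
  cycle 0 → 2 → 0: weight = 11, length = 2, mean = 11/2 ≈ 5.500
  cycle 1 → 0 → 1: weight = 4, length = 2, mean = 4/2 ≈ 2.000
Minimum mean = 2.000, attained e.g. along the cycle 0 → 1 → 0 with weight 4 and length 2. So λ(A) = 4/2 = 2.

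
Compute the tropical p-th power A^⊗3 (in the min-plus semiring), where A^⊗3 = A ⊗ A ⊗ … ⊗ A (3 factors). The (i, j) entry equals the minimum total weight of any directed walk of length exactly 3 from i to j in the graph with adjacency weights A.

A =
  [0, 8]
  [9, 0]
A^⊗3 =
  [0, 8]
  [9, 0]

Each entry (A^⊗3)_ij equals the minimum over all length-3 walks i = v_0 → v_1 → … → v_3 = j of Σ_t A[v_t][v_{t+1}]. For example, for (i, j) = (0, 1) we minimise over 4 possible intermediate vertex sequences; the minimum is 8, attained along the walk 0 → 0 → 0 → 1.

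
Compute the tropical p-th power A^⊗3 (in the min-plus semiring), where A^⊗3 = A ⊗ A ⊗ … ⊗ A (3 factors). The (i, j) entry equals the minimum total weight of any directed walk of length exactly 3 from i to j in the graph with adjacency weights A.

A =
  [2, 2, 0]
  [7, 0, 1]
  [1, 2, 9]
A^⊗3 =
  [3, 2, 1]
  [2, 0, 1]
  [2, 2, 3]

Each entry (A^⊗3)_ij equals the minimum over all length-3 walks i = v_0 → v_1 → … → v_3 = j of Σ_t A[v_t][v_{t+1}]. For example, for (i, j) = (0, 2) we minimise over 9 possible intermediate vertex sequences; the minimum is 1, attained along the walk 0 → 2 → 0 → 2.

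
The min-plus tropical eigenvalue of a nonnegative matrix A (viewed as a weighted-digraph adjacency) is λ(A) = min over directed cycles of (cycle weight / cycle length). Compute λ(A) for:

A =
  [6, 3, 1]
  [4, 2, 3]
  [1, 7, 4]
λ(A) = 1

Enumerate directed cycles and compute their means (weight / length). Sample:
  cycle 0 → 0: weight = 6, length = 1, mean = 6/1 ≈ 6.000
  cycle 1 → 1: weight = 2, length = 1, mean = 2/1 ≈ 2.000
  cycle 2 → 2: weight = 4, length = 1, mean = 4/1 ≈ 4.000
  cycle 0 → 1 → 0: weight = 7, length = 2, mean = 7/2 ≈ 3.500
  cycle 0 → 2 → 0: weight = 2, length = 2, mean = 2/2 ≈ 1.000
  cycle 1 → 0 → 1: weight = 7, length = 2, mean = 7/2 ≈ 3.500
Minimum mean = 1.000, attained e.g. along the cycle 0 → 2 → 0 with weight 2 and length 2. So λ(A) = 2/2 = 1.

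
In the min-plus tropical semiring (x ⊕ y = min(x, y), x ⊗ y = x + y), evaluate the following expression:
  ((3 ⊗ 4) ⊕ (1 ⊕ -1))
((3 ⊗ 4) ⊕ (1 ⊕ -1)) = -1

Expand innermost to outermost. Recall ⊕ takes the minimum of its arguments and ⊗ takes their sum. Working out the expression ((3 ⊗ 4) ⊕ (1 ⊕ -1)) gives -1.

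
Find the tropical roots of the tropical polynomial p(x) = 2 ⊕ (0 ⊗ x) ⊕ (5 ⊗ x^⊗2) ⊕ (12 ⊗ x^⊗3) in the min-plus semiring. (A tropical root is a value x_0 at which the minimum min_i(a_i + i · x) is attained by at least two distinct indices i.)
Roots: {-7, -5, 2}

Each tropical root is a break point of the lower envelope of the lines y = a_i + i · x (there are 4 lines, with slopes 0, 1, ..., 3). Only the lines that attain the minimum somewhere contribute to roots; other lines are dominated. Here the surviving (envelope) indices are i = 3, i = 2, i = 1, i = 0.
Intersections between consecutive envelope lines give the roots: for adjacent envelope indices i < j the intersection is x = (a_i − a_j) / (j − i). Reading off the sorted break points: {-7, -5, 2}.
Verification: at each break x_0, at least two indices attain the minimum of min_i(a_i + i · x_0).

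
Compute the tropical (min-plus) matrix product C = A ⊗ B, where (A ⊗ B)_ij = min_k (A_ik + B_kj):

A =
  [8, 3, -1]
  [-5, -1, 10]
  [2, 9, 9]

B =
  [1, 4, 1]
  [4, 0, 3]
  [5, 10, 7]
A ⊗ B =
  [4, 3, 6]
  [-4, -1, -4]
  [3, 6, 3]

Apply the min-plus product entry-by-entry:
  C[0][0] = min over k of (A[0][0] + B[0][0] = 8 + 1 = 9, A[0][1] + B[1][0] = 3 + 4 = 7, A[0][2] + B[2][0] = -1 + 5 = 4) = 4 (attained at k = 2)
  C[0][1] = min over k of (A[0][0] + B[0][1] = 8 + 4 = 12, A[0][1] + B[1][1] = 3 + 0 = 3, A[0][2] + B[2][1] = -1 + 10 = 9) = 3 (attained at k = 1)
  C[0][2] = min over k of (A[0][0] + B[0][2] = 8 + 1 = 9, A[0][1] + B[1][2] = 3 + 3 = 6, A[0][2] + B[2][2] = -1 + 7 = 6) = 6 (attained at k = 1)
  C[1][0] = min over k of (A[1][0] + B[0][0] = -5 + 1 = -4, A[1][1] + B[1][0] = -1 + 4 = 3, A[1][2] + B[2][0] = 10 + 5 = 15) = -4 (attained at k = 0)
  C[1][1] = min over k of (A[1][0] + B[0][1] = -5 + 4 = -1, A[1][1] + B[1][1] = -1 + 0 = -1, A[1][2] + B[2][1] = 10 + 10 = 20) = -1 (attained at k = 0)
  C[1][2] = min over k of (A[1][0] + B[0][2] = -5 + 1 = -4, A[1][1] + B[1][2] = -1 + 3 = 2, A[1][2] + B[2][2] = 10 + 7 = 17) = -4 (attained at k = 0)
  C[2][0] = min over k of (A[2][0] + B[0][0] = 2 + 1 = 3, A[2][1] + B[1][0] = 9 + 4 = 13, A[2][2] + B[2][0] = 9 + 5 = 14) = 3 (attained at k = 0)
  C[2][1] = min over k of (A[2][0] + B[0][1] = 2 + 4 = 6, A[2][1] + B[1][1] = 9 + 0 = 9, A[2][2] + B[2][1] = 9 + 10 = 19) = 6 (attained at k = 0)
  C[2][2] = min over k of (A[2][0] + B[0][2] = 2 + 1 = 3, A[2][1] + B[1][2] = 9 + 3 = 12, A[2][2] + B[2][2] = 9 + 7 = 16) = 3 (attained at k = 0)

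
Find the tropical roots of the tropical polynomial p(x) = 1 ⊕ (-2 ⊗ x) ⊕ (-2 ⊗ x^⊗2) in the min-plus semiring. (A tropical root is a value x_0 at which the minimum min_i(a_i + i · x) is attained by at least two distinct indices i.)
Roots: {0, 3}

Each tropical root is a break point of the lower envelope of the lines y = a_i + i · x (there are 3 lines, with slopes 0, 1, ..., 2). Only the lines that attain the minimum somewhere contribute to roots; other lines are dominated. Here the surviving (envelope) indices are i = 2, i = 1, i = 0.
Intersections between consecutive envelope lines give the roots: for adjacent envelope indices i < j the intersection is x = (a_i − a_j) / (j − i). Reading off the sorted break points: {0, 3}.
Verification: at each break x_0, at least two indices attain the minimum of min_i(a_i + i · x_0).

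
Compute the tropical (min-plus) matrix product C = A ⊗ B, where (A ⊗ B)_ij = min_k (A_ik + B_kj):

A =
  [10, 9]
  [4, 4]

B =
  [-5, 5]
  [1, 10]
A ⊗ B =
  [5, 15]
  [-1, 9]

Apply the min-plus product entry-by-entry:
  C[0][0] = min over k of (A[0][0] + B[0][0] = 10 + -5 = 5, A[0][1] + B[1][0] = 9 + 1 = 10) = 5 (attained at k = 0)
  C[0][1] = min over k of (A[0][0] + B[0][1] = 10 + 5 = 15, A[0][1] + B[1][1] = 9 + 10 = 19) = 15 (attained at k = 0)
  C[1][0] = min over k of (A[1][0] + B[0][0] = 4 + -5 = -1, A[1][1] + B[1][0] = 4 + 1 = 5) = -1 (attained at k = 0)
  C[1][1] = min over k of (A[1][0] + B[0][1] = 4 + 5 = 9, A[1][1] + B[1][1] = 4 + 10 = 14) = 9 (attained at k = 0)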